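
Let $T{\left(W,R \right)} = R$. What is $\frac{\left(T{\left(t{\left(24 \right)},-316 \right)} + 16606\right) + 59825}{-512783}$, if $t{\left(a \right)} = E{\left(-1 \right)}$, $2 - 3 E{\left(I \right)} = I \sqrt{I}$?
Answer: $- \frac{76115}{512783} \approx -0.14844$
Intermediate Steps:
$E{\left(I \right)} = \frac{2}{3} - \frac{I^{\frac{3}{2}}}{3}$ ($E{\left(I \right)} = \frac{2}{3} - \frac{I \sqrt{I}}{3} = \frac{2}{3} - \frac{I^{\frac{3}{2}}}{3}$)
$t{\left(a \right)} = \frac{2}{3} + \frac{i}{3}$ ($t{\left(a \right)} = \frac{2}{3} - \frac{\left(-1\right)^{\frac{3}{2}}}{3} = \frac{2}{3} - \frac{\left(-1\right) i}{3} = \frac{2}{3} + \frac{i}{3}$)
$\frac{\left(T{\left(t{\left(24 \right)},-316 \right)} + 16606\right) + 59825}{-512783} = \frac{\left(-316 + 16606\right) + 59825}{-512783} = \left(16290 + 59825\right) \left(- \frac{1}{512783}\right) = 76115 \left(- \frac{1}{512783}\right) = - \frac{76115}{512783}$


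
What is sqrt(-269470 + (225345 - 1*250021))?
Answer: I*sqrt(294146) ≈ 542.35*I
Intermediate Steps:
sqrt(-269470 + (225345 - 1*250021)) = sqrt(-269470 + (225345 - 250021)) = sqrt(-269470 - 24676) = sqrt(-294146) = I*sqrt(294146)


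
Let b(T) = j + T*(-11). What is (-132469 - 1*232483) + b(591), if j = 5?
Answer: -371448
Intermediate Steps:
b(T) = 5 - 11*T (b(T) = 5 + T*(-11) = 5 - 11*T)
(-132469 - 1*232483) + b(591) = (-132469 - 1*232483) + (5 - 11*591) = (-132469 - 232483) + (5 - 6501) = -364952 - 6496 = -371448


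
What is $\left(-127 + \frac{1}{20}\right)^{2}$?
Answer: $\frac{6446521}{400} \approx 16116.0$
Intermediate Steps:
$\left(-127 + \frac{1}{20}\right)^{2} = \left(- \frac{2539}{20}\right)^{2} = \frac{6446521}{400}$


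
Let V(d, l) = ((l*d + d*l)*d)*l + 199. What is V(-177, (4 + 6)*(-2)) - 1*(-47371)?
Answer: 25110770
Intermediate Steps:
V(d, l) = 199 + 2*d²*l² (V(d, l) = ((d*l + d*l)*d)*l + 199 = ((2*d*l)*d)*l + 199 = (2*l*d²)*l + 199 = 2*d²*l² + 199 = 199 + 2*d²*l²)
V(-177, (4 + 6)*(-2)) - 1*(-47371) = (199 + 2*(-177)²*((4 + 6)*(-2))²) - 1*(-47371) = (199 + 2*31329*(10*(-2))²) + 47371 = (199 + 2*31329*(-20)²) + 47371 = (199 + 2*31329*400) + 47371 = (199 + 25063200) + 47371 = 25063399 + 47371 = 25110770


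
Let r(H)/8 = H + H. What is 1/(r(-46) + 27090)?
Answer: 1/26354 ≈ 3.7945e-5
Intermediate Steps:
r(H) = 16*H (r(H) = 8*(H + H) = 8*(2*H) = 16*H)
1/(r(-46) + 27090) = 1/(16*(-46) + 27090) = 1/(-736 + 27090) = 1/26354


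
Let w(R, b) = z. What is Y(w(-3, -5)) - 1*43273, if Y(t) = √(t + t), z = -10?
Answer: -43273 + 2*I*√5 ≈ -43273.0 + 4.4721*I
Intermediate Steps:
w(R, b) = -10
Y(t) = √2*√t (Y(t) = √(2*t) = √2*√t)
Y(w(-3, -5)) - 1*43273 = √2*√(-10) - 1*43273 = √2*(I*√10) - 43273 = 2*I*√5 - 43273 = -43273 + 2*I*√5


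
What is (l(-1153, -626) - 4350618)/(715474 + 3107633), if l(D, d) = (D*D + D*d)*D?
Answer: -789789743/1274369 ≈ -619.75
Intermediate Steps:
l(D, d) = D*(D² + D*d) (l(D, d) = (D² + D*d)*D = D*(D² + D*d))
(l(-1153, -626) - 4350618)/(715474 + 3107633) = ((-1153)²*(-1153 - 626) - 4350618)/(715474 + 3107633) = (1329409*(-1779) - 4350618)/3823107 = (-2365018611 - 4350618)*(1/3823107) = -2369369229*1/3823107 = -789789743/1274369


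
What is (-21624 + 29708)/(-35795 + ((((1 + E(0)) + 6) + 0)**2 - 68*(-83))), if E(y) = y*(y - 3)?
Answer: -4042/15051 ≈ -0.26855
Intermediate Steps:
E(y) = y*(-3 + y)
(-21624 + 29708)/(-35795 + ((((1 + E(0)) + 6) + 0)**2 - 68*(-83))) = (-21624 + 29708)/(-35795 + ((((1 + 0*(-3 + 0)) + 6) + 0)**2 - 68*(-83))) = 8084/(-35795 + ((((1 + 0*(-3)) + 6) + 0)**2 + 5644)) = 8084/(-35795 + ((((1 + 0) + 6) + 0)**2 + 5644)) = 8084/(-35795 + (((1 + 6) + 0)**2 + 5644)) = 8084/(-35795 + ((7 + 0)**2 + 5644)) = 8084/(-35795 + (7**2 + 5644)) = 8084/(-35795 + (49 + 5644)) = 8084/(-35795 + 5693) = 8084/(-30102) = 8084*(-1/30102) = -4042/15051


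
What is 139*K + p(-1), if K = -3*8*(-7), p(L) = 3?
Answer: 23355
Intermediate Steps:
K = 168 (K = -24*(-7) = 168)
139*K + p(-1) = 139*168 + 3 = 23352 + 3 = 23355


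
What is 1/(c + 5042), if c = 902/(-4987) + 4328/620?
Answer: 772985/3902646494 ≈ 0.00019807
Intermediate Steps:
c = 5256124/772985 (c = 902*(-1/4987) + 4328*(1/620) = -902/4987 + 1082/155 = 5256124/772985 ≈ 6.7998)
1/(c + 5042) = 1/(5256124/772985 + 5042) = 1/(3902646494/772985) = 772985/3902646494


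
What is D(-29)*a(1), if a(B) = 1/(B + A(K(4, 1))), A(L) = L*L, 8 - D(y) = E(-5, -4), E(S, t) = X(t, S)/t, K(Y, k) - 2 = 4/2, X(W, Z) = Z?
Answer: 27/68 ≈ 0.39706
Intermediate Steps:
K(Y, k) = 4 (K(Y, k) = 2 + 4/2 = 2 + 4*(½) = 2 + 2 = 4)
E(S, t) = S/t
D(y) = 27/4 (D(y) = 8 - (-5)/(-4) = 8 - (-5)*(-1)/4 = 8 - 1*5/4 = 8 - 5/4 = 27/4)
A(L) = L²
a(B) = 1/(16 + B) (a(B) = 1/(B + 4²) = 1/(B + 16) = 1/(16 + B))
D(-29)*a(1) = 27/(4*(16 + 1)) = (27/4)/17 = (27/4)*(1/17) = 27/68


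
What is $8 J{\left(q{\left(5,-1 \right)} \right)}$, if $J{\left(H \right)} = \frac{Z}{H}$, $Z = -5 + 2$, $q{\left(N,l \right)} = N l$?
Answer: $\frac{24}{5} \approx 4.8$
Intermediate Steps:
$Z = -3$
$J{\left(H \right)} = - \frac{3}{H}$
$8 J{\left(q{\left(5,-1 \right)} \right)} = 8 \left(- \frac{3}{5 \left(-1\right)}\right) = 8 \left(- \frac{3}{-5}\right) = 8 \left(\left(-3\right) \left(- \frac{1}{5}\right)\right) = 8 \cdot \frac{3}{5} = \frac{24}{5}$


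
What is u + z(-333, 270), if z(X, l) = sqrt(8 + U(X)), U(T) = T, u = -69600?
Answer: -69600 + 5*I*sqrt(13) ≈ -69600.0 + 18.028*I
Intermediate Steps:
z(X, l) = sqrt(8 + X)
u + z(-333, 270) = -69600 + sqrt(8 - 333) = -69600 + sqrt(-325) = -69600 + 5*I*sqrt(13)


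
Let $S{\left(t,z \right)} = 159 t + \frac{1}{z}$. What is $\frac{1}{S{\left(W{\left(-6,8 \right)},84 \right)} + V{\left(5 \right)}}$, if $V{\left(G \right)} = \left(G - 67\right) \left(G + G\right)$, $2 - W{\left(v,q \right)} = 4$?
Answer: $- \frac{84}{78791} \approx -0.0010661$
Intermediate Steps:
$W{\left(v,q \right)} = -2$ ($W{\left(v,q \right)} = 2 - 4 = -2$)
$S{\left(t,z \right)} = \frac{1}{z} + 159 t$
$V{\left(G \right)} = 2 G \left(-67 + G\right)$ ($V{\left(G \right)} = \left(-67 + G\right) 2 G = 2 G \left(-67 + G\right)$)
$\frac{1}{S{\left(W{\left(-6,8 \right)},84 \right)} + V{\left(5 \right)}} = \frac{1}{\left(\frac{1}{84} + 159 \left(-2\right)\right) + 2 \cdot 5 \left(-67 + 5\right)} = \frac{1}{\left(\frac{1}{84} - 318\right) + 2 \cdot 5 \left(-62\right)} = \frac{1}{- \frac{26711}{84} - 620} = \frac{1}{- \frac{78791}{84}} = - \frac{84}{78791}$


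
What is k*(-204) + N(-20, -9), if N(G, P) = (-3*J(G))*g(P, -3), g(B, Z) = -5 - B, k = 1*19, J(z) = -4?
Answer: -3828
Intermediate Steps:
k = 19
N(G, P) = -60 - 12*P (N(G, P) = (-3*(-4))*(-5 - P) = 12*(-5 - P) = -60 - 12*P)
k*(-204) + N(-20, -9) = 19*(-204) + (-60 - 12*(-9)) = -3876 + (-60 + 108) = -3876 + 48 = -3828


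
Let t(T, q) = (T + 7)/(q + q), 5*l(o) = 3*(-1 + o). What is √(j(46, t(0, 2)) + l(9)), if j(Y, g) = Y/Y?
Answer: √145/5 ≈ 2.4083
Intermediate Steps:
l(o) = -⅗ + 3*o/5 (l(o) = (3*(-1 + o))/5 = (-3 + 3*o)/5 = -⅗ + 3*o/5)
t(T, q) = (7 + T)/(2*q) (t(T, q) = (7 + T)/((2*q)) = (7 + T)*(1/(2*q)) = (7 + T)/(2*q))
j(Y, g) = 1
√(j(46, t(0, 2)) + l(9)) = √(1 + (-⅗ + (⅗)*9)) = √(1 + (-⅗ + 27/5)) = √(1 + 24/5) = √(29/5) = √145/5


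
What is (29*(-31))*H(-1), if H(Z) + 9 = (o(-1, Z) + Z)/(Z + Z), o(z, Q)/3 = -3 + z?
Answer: 4495/2 ≈ 2247.5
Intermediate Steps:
o(z, Q) = -9 + 3*z (o(z, Q) = 3*(-3 + z) = -9 + 3*z)
H(Z) = -9 + (-12 + Z)/(2*Z) (H(Z) = -9 + ((-9 + 3*(-1)) + Z)/(Z + Z) = -9 + ((-9 - 3) + Z)/((2*Z)) = -9 + (-12 + Z)*(1/(2*Z)) = -9 + (-12 + Z)/(2*Z))
(29*(-31))*H(-1) = (29*(-31))*(-17/2 - 6/(-1)) = -899*(-17/2 - 6*(-1)) = -899*(-17/2 + 6) = -899*(-5/2) = 4495/2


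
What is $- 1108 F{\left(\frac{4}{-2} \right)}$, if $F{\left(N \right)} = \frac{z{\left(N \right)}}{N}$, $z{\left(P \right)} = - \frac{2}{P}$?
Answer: $554$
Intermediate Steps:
$F{\left(N \right)} = - \frac{2}{N^{2}}$ ($F{\left(N \right)} = \frac{\left(-2\right) \frac{1}{N}}{N} = - \frac{2}{N^{2}}$)
$- 1108 F{\left(\frac{4}{-2} \right)} = - 1108 \left(- \frac{2}{4}\right) = - 1108 \left(\left(-2\right) \frac{1}{4}\right) = \left(-1108\right) \left(- \frac{1}{2}\right) = 554$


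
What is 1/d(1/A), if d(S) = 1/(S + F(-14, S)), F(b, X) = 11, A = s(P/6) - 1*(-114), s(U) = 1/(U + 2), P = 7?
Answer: 23911/2172 ≈ 11.009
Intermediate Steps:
s(U) = 1/(2 + U)
A = 2172/19 (A = 1/(2 + 7/6) - 1*(-114) = 1/(2 + 7*(⅙)) + 114 = 1/(2 + 7/6) + 114 = 1/(19/6) + 114 = 6/19 + 114 = 2172/19 ≈ 114.32)
d(S) = 1/(11 + S) (d(S) = 1/(S + 11) = 1/(11 + S))
1/d(1/A) = 1/(1/(11 + 1/(2172/19))) = 1/(1/(11 + 19/2172)) = 1/(1/(23911/2172)) = 1/(2172/23911) = 23911/2172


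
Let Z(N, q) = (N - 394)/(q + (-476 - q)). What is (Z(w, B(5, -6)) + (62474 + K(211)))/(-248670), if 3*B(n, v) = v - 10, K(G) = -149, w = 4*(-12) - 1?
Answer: -29667143/118366920 ≈ -0.25064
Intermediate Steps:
w = -49 (w = -48 - 1 = -49)
B(n, v) = -10/3 + v/3 (B(n, v) = (v - 10)/3 = (-10 + v)/3 = -10/3 + v/3)
Z(N, q) = 197/238 - N/476 (Z(N, q) = (-394 + N)/(-476) = (-394 + N)*(-1/476) = 197/238 - N/476)
(Z(w, B(5, -6)) + (62474 + K(211)))/(-248670) = ((197/238 - 1/476*(-49)) + (62474 - 149))/(-248670) = ((197/238 + 7/68) + 62325)*(-1/248670) = (443/476 + 62325)*(-1/248670) = (29667143/476)*(-1/248670) = -29667143/118366920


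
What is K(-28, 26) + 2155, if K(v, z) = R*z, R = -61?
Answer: 569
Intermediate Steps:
K(v, z) = -61*z
K(-28, 26) + 2155 = -61*26 + 2155 = -1586 + 2155 = 569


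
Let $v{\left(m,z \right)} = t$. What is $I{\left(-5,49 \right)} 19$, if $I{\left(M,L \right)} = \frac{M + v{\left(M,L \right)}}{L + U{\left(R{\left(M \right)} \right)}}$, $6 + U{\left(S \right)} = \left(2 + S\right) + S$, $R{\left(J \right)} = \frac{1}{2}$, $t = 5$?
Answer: $0$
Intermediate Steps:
$v{\left(m,z \right)} = 5$
$R{\left(J \right)} = \frac{1}{2}$
$U{\left(S \right)} = -4 + 2 S$ ($U{\left(S \right)} = -6 + \left(\left(2 + S\right) + S\right) = -6 + \left(2 + 2 S\right) = -4 + 2 S$)
$I{\left(M,L \right)} = \frac{5 + M}{-3 + L}$ ($I{\left(M,L \right)} = \frac{M + 5}{L + \left(-4 + 2 \cdot \frac{1}{2}\right)} = \frac{5 + M}{L + \left(-4 + 1\right)} = \frac{5 + M}{L - 3} = \frac{5 + M}{-3 + L}$)
$I{\left(-5,49 \right)} 19 = \frac{5 - 5}{-3 + 49} \cdot 19 = \frac{1}{46} \cdot 0 \cdot 19 = 0 \cdot 19 = 0$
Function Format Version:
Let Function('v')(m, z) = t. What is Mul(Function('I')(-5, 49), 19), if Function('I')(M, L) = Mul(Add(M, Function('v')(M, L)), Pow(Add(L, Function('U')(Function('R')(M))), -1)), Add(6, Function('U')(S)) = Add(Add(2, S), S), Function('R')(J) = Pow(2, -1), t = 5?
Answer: 0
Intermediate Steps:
Function('v')(m, z) = 5
Function('R')(J) = Rational(1, 2)
Function('U')(S) = Add(-4, Mul(2, S)) (Function('U')(S) = Add(-6, Add(Add(2, S), S)) = Add(-6, Add(2, Mul(2, S))) = Add(-4, Mul(2, S)))
Function('I')(M, L) = Mul(Pow(Add(-3, L), -1), Add(5, M)) (Function('I')(M, L) = Mul(Add(M, 5), Pow(Add(L, Add(-4, Mul(2, Rational(1, 2)))), -1)) = Mul(Add(5, M), Pow(Add(L, Add(-4, 1)), -1)) = Mul(Add(5, M), Pow(Add(L, -3), -1)) = Mul(Add(5, M), Pow(Add(-3, L), -1)) = Mul(Pow(Add(-3, L), -1), Add(5, M)))
Mul(Function('I')(-5, 49), 19) = Mul(Mul(Pow(Add(-3, 49), -1), Add(5, -5)), 19) = Mul(Mul(Pow(46, -1), 0), 19) = Mul(Mul(Rational(1, 46), 0), 19) = Mul(0, 19) = 0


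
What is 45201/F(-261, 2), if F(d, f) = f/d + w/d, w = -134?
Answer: 3932487/44 ≈ 89375.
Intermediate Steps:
F(d, f) = -134/d + f/d (F(d, f) = f/d - 134/d = -134/d + f/d)
45201/F(-261, 2) = 45201/(((-134 + 2)/(-261))) = 45201/((-1/261*(-132))) = 45201/(44/87) = 45201*(87/44) = 3932487/44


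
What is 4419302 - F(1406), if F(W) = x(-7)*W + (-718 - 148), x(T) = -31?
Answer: 4463754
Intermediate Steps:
F(W) = -866 - 31*W (F(W) = -31*W + (-718 - 148) = -31*W - 866 = -866 - 31*W)
4419302 - F(1406) = 4419302 - (-866 - 31*1406) = 4419302 - (-866 - 43586) = 4419302 - 1*(-44452) = 4419302 + 44452 = 4463754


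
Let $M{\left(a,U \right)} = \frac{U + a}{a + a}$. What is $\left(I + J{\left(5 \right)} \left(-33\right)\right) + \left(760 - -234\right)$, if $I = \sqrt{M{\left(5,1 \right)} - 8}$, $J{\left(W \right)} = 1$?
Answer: $961 + \frac{i \sqrt{185}}{5} \approx 961.0 + 2.7203 i$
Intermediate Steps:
$M{\left(a,U \right)} = \frac{U + a}{2 a}$
$I = \frac{i \sqrt{185}}{5}$ ($I = \sqrt{\frac{1 + 5}{2 \cdot 5} - 8} = \sqrt{\frac{1}{2} \cdot \frac{1}{5} \cdot 6 - 8} = \sqrt{\frac{3}{5} - 8} = \sqrt{- \frac{37}{5}} = \frac{i \sqrt{185}}{5} \approx 2.7203 i$)
$\left(I + J{\left(5 \right)} \left(-33\right)\right) + \left(760 - -234\right) = \left(\frac{i \sqrt{185}}{5} + 1 \left(-33\right)\right) + \left(760 - -234\right) = \left(\frac{i \sqrt{185}}{5} - 33\right) + \left(760 + 234\right) = \left(-33 + \frac{i \sqrt{185}}{5}\right) + 994 = 961 + \frac{i \sqrt{185}}{5}$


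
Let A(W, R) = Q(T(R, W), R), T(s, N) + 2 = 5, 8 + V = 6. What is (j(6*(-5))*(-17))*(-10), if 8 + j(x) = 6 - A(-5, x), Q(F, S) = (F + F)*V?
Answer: 1700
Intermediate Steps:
V = -2 (V = -8 + 6 = -2)
T(s, N) = 3 (T(s, N) = -2 + 5 = 3)
Q(F, S) = -4*F (Q(F, S) = (F + F)*(-2) = (2*F)*(-2) = -4*F)
A(W, R) = -12 (A(W, R) = -4*3 = -12)
j(x) = 10 (j(x) = -8 + (6 - 1*(-12)) = -8 + (6 + 12) = -8 + 18 = 10)
(j(6*(-5))*(-17))*(-10) = (10*(-17))*(-10) = -170*(-10) = 1700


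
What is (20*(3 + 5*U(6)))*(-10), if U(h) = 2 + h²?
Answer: -38600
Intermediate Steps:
(20*(3 + 5*U(6)))*(-10) = (20*(3 + 5*(2 + 6²)))*(-10) = (20*(3 + 5*(2 + 36)))*(-10) = (20*(3 + 5*38))*(-10) = (20*(3 + 190))*(-10) = (20*193)*(-10) = 3860*(-10) = -38600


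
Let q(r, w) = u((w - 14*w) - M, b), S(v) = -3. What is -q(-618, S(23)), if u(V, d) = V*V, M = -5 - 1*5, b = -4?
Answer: -2401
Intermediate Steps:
M = -10 (M = -5 - 5 = -10)
u(V, d) = V²
q(r, w) = (10 - 13*w)² (q(r, w) = ((w - 14*w) - 1*(-10))² = (-13*w + 10)² = (10 - 13*w)²)
-q(-618, S(23)) = -(-10 + 13*(-3))² = -(-10 - 39)² = -1*(-49)² = -1*2401 = -2401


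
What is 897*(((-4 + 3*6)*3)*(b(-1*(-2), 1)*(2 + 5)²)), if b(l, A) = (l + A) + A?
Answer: 7384104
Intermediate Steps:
b(l, A) = l + 2*A (b(l, A) = (A + l) + A = l + 2*A)
897*(((-4 + 3*6)*3)*(b(-1*(-2), 1)*(2 + 5)²)) = 897*(((-4 + 3*6)*3)*((-1*(-2) + 2*1)*(2 + 5)²)) = 897*(((-4 + 18)*3)*((2 + 2)*7²)) = 897*((14*3)*(4*49)) = 897*(42*196) = 897*8232 = 7384104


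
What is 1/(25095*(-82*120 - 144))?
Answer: -1/250548480 ≈ -3.9912e-9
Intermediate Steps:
1/(25095*(-82*120 - 144)) = 1/(25095*(-9840 - 144)) = (1/25095)/(-9984) = (1/25095)*(-1/9984) = -1/250548480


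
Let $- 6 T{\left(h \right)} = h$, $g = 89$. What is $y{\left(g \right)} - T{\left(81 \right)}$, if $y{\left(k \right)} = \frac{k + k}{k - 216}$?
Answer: $\frac{3073}{254} \approx 12.098$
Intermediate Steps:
$T{\left(h \right)} = - \frac{h}{6}$
$y{\left(k \right)} = \frac{2 k}{-216 + k}$
$y{\left(g \right)} - T{\left(81 \right)} = 2 \cdot 89 \frac{1}{-216 + 89} - \left(- \frac{1}{6}\right) 81 = 2 \cdot 89 \frac{1}{-127} - - \frac{27}{2} = 2 \cdot 89 \left(- \frac{1}{127}\right) + \frac{27}{2} = - \frac{178}{127} + \frac{27}{2} = \frac{3073}{254}$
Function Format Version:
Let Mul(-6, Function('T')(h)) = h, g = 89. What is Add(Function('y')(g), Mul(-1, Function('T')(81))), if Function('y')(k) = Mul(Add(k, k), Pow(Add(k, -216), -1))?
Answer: Rational(3073, 254) ≈ 12.098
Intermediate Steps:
Function('T')(h) = Mul(Rational(-1, 6), h)
Function('y')(k) = Mul(2, k, Pow(Add(-216, k), -1)) (Function('y')(k) = Mul(Mul(2, k), Pow(Add(-216, k), -1)) = Mul(2, k, Pow(Add(-216, k), -1)))
Add(Function('y')(g), Mul(-1, Function('T')(81))) = Add(Mul(2, 89, Pow(Add(-216, 89), -1)), Mul(-1, Mul(Rational(-1, 6), 81))) = Add(Mul(2, 89, Pow(-127, -1)), Mul(-1, Rational(-27, 2))) = Add(Mul(2, 89, Rational(-1, 127)), Rational(27, 2)) = Add(Rational(-178, 127), Rational(27, 2)) = Rational(3073, 254)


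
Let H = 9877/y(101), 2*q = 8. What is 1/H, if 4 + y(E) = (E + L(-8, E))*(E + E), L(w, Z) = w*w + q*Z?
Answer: 114934/9877 ≈ 11.637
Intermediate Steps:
q = 4 (q = (½)*8 = 4)
L(w, Z) = w² + 4*Z (L(w, Z) = w*w + 4*Z = w² + 4*Z)
y(E) = -4 + 2*E*(64 + 5*E) (y(E) = -4 + (E + ((-8)² + 4*E))*(E + E) = -4 + (E + (64 + 4*E))*(2*E) = -4 + (64 + 5*E)*(2*E) = -4 + 2*E*(64 + 5*E))
H = 9877/114934 (H = 9877/(-4 + 10*101² + 128*101) = 9877/(-4 + 10*10201 + 12928) = 9877/(-4 + 102010 + 12928) = 9877/114934 ≈ 0.085936)
1/H = 1/(9877/114934) = 114934/9877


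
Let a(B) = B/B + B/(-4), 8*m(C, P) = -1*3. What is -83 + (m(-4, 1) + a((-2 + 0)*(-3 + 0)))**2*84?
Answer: -299/16 ≈ -18.688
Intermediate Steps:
m(C, P) = -3/8 (m(C, P) = (-1*3)/8 = (1/8)*(-3) = -3/8)
a(B) = 1 - B/4 (a(B) = 1 + B*(-1/4) = 1 - B/4)
-83 + (m(-4, 1) + a((-2 + 0)*(-3 + 0)))**2*84 = -83 + (-3/8 + (1 - (-2 + 0)*(-3 + 0)/4))**2*84 = -83 + (-3/8 + (1 - (-1)*(-3)/2))**2*84 = -83 + (-3/8 + (1 - 1/4*6))**2*84 = -83 + (-3/8 + (1 - 3/2))**2*84 = -83 + (-3/8 - 1/2)**2*84 = -83 + (-7/8)**2*84 = -83 + (49/64)*84 = -83 + 1029/16 = -299/16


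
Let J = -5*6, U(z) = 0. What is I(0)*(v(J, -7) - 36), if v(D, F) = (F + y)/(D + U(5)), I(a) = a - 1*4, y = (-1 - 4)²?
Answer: 732/5 ≈ 146.40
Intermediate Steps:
J = -30
y = 25 (y = (-5)² = 25)
I(a) = -4 + a (I(a) = a - 4 = -4 + a)
v(D, F) = (25 + F)/D (v(D, F) = (F + 25)/(D + 0) = (25 + F)/D)
I(0)*(v(J, -7) - 36) = (-4 + 0)*((25 - 7)/(-30) - 36) = -4*(-1/30*18 - 36) = -4*(-⅗ - 36) = -4*(-183/5) = 732/5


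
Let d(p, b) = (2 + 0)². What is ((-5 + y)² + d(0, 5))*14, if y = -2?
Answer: 742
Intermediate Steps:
d(p, b) = 4 (d(p, b) = 2² = 4)
((-5 + y)² + d(0, 5))*14 = ((-5 - 2)² + 4)*14 = ((-7)² + 4)*14 = (49 + 4)*14 = 53*14 = 742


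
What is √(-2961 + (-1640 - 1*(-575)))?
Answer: I*√4026 ≈ 63.451*I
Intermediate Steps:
√(-2961 + (-1640 - 1*(-575))) = √(-2961 + (-1640 + 575)) = √(-2961 - 1065) = √(-4026) = I*√4026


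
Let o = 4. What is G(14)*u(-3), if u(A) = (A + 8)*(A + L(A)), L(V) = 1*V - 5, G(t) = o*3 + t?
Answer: -1430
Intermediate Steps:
G(t) = 12 + t (G(t) = 4*3 + t = 12 + t)
L(V) = -5 + V (L(V) = V - 5 = -5 + V)
u(A) = (-5 + 2*A)*(8 + A) (u(A) = (A + 8)*(A + (-5 + A)) = (8 + A)*(-5 + 2*A) = (-5 + 2*A)*(8 + A))
G(14)*u(-3) = (12 + 14)*(-40 + 2*(-3)² + 11*(-3)) = 26*(-40 + 2*9 - 33) = 26*(-40 + 18 - 33) = 26*(-55) = -1430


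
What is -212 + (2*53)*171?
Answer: 17914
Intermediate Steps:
-212 + (2*53)*171 = -212 + 106*171 = -212 + 18126 = 17914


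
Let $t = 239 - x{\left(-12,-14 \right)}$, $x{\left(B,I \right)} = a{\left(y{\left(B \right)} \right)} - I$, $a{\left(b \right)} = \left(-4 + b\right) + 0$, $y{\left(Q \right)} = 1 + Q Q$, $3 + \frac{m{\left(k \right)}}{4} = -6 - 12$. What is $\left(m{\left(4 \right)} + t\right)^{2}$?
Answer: $0$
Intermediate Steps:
$m{\left(k \right)} = -84$ ($m{\left(k \right)} = -12 + 4 \left(-6 - 12\right) = -12 + 4 \left(-18\right) = -12 - 72 = -84$)
$y{\left(Q \right)} = 1 + Q^{2}$
$a{\left(b \right)} = -4 + b$
$x{\left(B,I \right)} = -3 + B^{2} - I$ ($x{\left(B,I \right)} = \left(-4 + \left(1 + B^{2}\right)\right) - I = \left(-3 + B^{2}\right) - I = -3 + B^{2} - I$)
$t = 84$ ($t = 239 - \left(-3 + \left(-12\right)^{2} - -14\right) = 239 - \left(-3 + 144 + 14\right) = 239 - 155 = 84$)
$\left(m{\left(4 \right)} + t\right)^{2} = \left(-84 + 84\right)^{2} = 0^{2} = 0$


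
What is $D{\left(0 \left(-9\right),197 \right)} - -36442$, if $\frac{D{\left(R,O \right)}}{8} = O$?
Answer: $38018$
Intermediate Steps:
$D{\left(R,O \right)} = 8 O$
$D{\left(0 \left(-9\right),197 \right)} - -36442 = 8 \cdot 197 - -36442 = 1576 + 36442 = 38018$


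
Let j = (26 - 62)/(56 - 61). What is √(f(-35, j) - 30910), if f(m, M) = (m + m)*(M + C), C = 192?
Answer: I*√44854 ≈ 211.79*I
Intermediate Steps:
j = 36/5 (j = -36/(-5) = -36*(-⅕) = 36/5 ≈ 7.2000)
f(m, M) = 2*m*(192 + M) (f(m, M) = (m + m)*(M + 192) = (2*m)*(192 + M) = 2*m*(192 + M))
√(f(-35, j) - 30910) = √(2*(-35)*(192 + 36/5) - 30910) = √(2*(-35)*(996/5) - 30910) = √(-13944 - 30910) = √(-44854) = I*√44854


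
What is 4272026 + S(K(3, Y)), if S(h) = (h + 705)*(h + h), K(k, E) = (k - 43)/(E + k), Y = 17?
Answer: 4269214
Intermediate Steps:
K(k, E) = (-43 + k)/(E + k)
S(h) = 2*h*(705 + h) (S(h) = (705 + h)*(2*h) = 2*h*(705 + h))
4272026 + S(K(3, Y)) = 4272026 + 2*((-43 + 3)/(17 + 3))*(705 + (-43 + 3)/(17 + 3)) = 4272026 + 2*(-40/20)*(705 - 40/20) = 4272026 + 2*((1/20)*(-40))*(705 + (1/20)*(-40)) = 4272026 + 2*(-2)*(705 - 2) = 4272026 + 2*(-2)*703 = 4272026 - 2812 = 4269214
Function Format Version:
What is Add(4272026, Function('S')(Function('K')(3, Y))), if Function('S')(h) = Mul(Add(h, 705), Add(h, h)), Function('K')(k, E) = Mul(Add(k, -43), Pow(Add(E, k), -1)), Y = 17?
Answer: 4269214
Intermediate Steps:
Function('K')(k, E) = Mul(Pow(Add(E, k), -1), Add(-43, k)) (Function('K')(k, E) = Mul(Add(-43, k), Pow(Add(E, k), -1)) = Mul(Pow(Add(E, k), -1), Add(-43, k)))
Function('S')(h) = Mul(2, h, Add(705, h)) (Function('S')(h) = Mul(Add(705, h), Mul(2, h)) = Mul(2, h, Add(705, h)))
Add(4272026, Function('S')(Function('K')(3, Y))) = Add(4272026, Mul(2, Mul(Pow(Add(17, 3), -1), Add(-43, 3)), Add(705, Mul(Pow(Add(17, 3), -1), Add(-43, 3))))) = Add(4272026, Mul(2, Mul(Pow(20, -1), -40), Add(705, Mul(Pow(20, -1), -40)))) = Add(4272026, Mul(2, Mul(Rational(1, 20), -40), Add(705, Mul(Rational(1, 20), -40)))) = Add(4272026, Mul(2, -2, Add(705, -2))) = Add(4272026, Mul(2, -2, 703)) = Add(4272026, -2812) = 4269214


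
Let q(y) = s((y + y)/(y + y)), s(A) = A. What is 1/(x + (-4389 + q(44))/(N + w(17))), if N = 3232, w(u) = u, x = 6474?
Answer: 3249/21029638 ≈ 0.00015450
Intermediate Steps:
q(y) = 1 (q(y) = (y + y)/(y + y) = (2*y)/((2*y)) = (2*y)*(1/(2*y)) = 1)
1/(x + (-4389 + q(44))/(N + w(17))) = 1/(6474 + (-4389 + 1)/(3232 + 17)) = 1/(6474 - 4388/3249) = 1/(21029638/3249) = 3249/21029638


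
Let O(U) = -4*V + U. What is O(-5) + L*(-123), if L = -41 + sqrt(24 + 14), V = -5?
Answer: 5058 - 123*sqrt(38) ≈ 4299.8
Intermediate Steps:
L = -41 + sqrt(38) ≈ -34.836
O(U) = 20 + U (O(U) = -4*(-5) + U = 20 + U)
O(-5) + L*(-123) = (20 - 5) + (-41 + sqrt(38))*(-123) = 15 + (5043 - 123*sqrt(38)) = 5058 - 123*sqrt(38)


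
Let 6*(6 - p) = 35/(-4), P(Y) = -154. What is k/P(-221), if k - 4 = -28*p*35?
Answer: 43831/924 ≈ 47.436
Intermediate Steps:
p = 179/24 (p = 6 - 35/(6*(-4)) = 6 - 35*(-1)/(6*4) = 6 - 1/6*(-35/4) = 6 + 35/24 = 179/24 ≈ 7.4583)
k = -43831/6 (k = 4 - 28*179/24*35 = 4 - 1253/6*35 = 4 - 43855/6 = -43831/6 ≈ -7305.2)
k/P(-221) = -43831/6/(-154) = -43831/6*(-1/154) = 43831/924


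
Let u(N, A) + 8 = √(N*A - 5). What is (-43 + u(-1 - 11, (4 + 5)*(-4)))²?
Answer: (51 - √427)² ≈ 920.27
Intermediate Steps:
u(N, A) = -8 + √(-5 + A*N) (u(N, A) = -8 + √(N*A - 5) = -8 + √(A*N - 5) = -8 + √(-5 + A*N))
(-43 + u(-1 - 11, (4 + 5)*(-4)))² = (-43 + (-8 + √(-5 + ((4 + 5)*(-4))*(-1 - 11))))² = (-43 + (-8 + √(-5 + (9*(-4))*(-12))))² = (-43 + (-8 + √(-5 - 36*(-12))))² = (-43 + (-8 + √(-5 + 432)))² = (-43 + (-8 + √427))² = (-51 + √427)²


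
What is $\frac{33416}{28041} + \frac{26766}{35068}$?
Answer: $\frac{961188847}{491670894} \approx 1.9549$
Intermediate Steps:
$\frac{33416}{28041} + \frac{26766}{35068} = 33416 \cdot \frac{1}{28041} + 26766 \cdot \frac{1}{35068} = \frac{33416}{28041} + \frac{13383}{17534} = \frac{961188847}{491670894}$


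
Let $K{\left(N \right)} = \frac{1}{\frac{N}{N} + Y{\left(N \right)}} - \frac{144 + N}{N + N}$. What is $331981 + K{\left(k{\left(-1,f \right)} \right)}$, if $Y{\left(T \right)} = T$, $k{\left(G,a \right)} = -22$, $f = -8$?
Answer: $\frac{153376481}{462} \approx 3.3198 \cdot 10^{5}$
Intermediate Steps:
$K{\left(N \right)} = \frac{1}{1 + N} - \frac{144 + N}{2 N}$ ($K{\left(N \right)} = \frac{1}{\frac{N}{N} + N} - \frac{144 + N}{N + N} = \frac{1}{1 + N} - \frac{144 + N}{2 N}$)
$331981 + K{\left(k{\left(-1,f \right)} \right)} = 331981 + \frac{-144 - \left(-22\right)^{2} - -3146}{2 \left(-22\right) \left(1 - 22\right)} = 331981 + \frac{1}{2} \left(- \frac{1}{22}\right) \frac{1}{-21} \left(-144 - 484 + 3146\right) = 331981 + \frac{1}{2} \left(- \frac{1}{22}\right) \left(- \frac{1}{21}\right) \left(-144 - 484 + 3146\right) = 331981 + \frac{1}{2} \left(- \frac{1}{22}\right) \left(- \frac{1}{21}\right) 2518 = 331981 + \frac{1259}{462} = \frac{153376481}{462}$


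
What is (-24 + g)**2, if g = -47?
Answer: 5041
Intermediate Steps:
(-24 + g)**2 = (-24 - 47)**2 = (-71)**2 = 5041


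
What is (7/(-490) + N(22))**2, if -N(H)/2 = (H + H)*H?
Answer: 18365941441/4900 ≈ 3.7482e+6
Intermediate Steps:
N(H) = -4*H**2 (N(H) = -2*(H + H)*H = -2*2*H*H = -4*H**2)
(7/(-490) + N(22))**2 = (7/(-490) - 4*22**2)**2 = (7*(-1/490) - 4*484)**2 = (-1/70 - 1936)**2 = (-135521/70)**2 = 18365941441/4900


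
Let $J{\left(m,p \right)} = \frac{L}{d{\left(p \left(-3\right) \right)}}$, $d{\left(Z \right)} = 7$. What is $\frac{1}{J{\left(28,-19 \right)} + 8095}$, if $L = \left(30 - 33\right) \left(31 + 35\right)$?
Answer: $\frac{7}{56467} \approx 0.00012397$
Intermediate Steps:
$L = -198$ ($L = \left(-3\right) 66 = -198$)
$J{\left(m,p \right)} = - \frac{198}{7}$
$\frac{1}{J{\left(28,-19 \right)} + 8095} = \frac{1}{- \frac{198}{7} + 8095} = \frac{1}{\frac{56467}{7}} = \frac{7}{56467}$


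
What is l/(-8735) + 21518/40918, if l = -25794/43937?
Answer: 4129721047951/7851953370005 ≈ 0.52595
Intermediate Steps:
l = -25794/43937 (l = -25794*1/43937 = -25794/43937 ≈ -0.58707)
l/(-8735) + 21518/40918 = -25794/43937/(-8735) + 21518/40918 = -25794/43937*(-1/8735) + 21518*(1/40918) = 25794/383789695 + 10759/20459 = 4129721047951/7851953370005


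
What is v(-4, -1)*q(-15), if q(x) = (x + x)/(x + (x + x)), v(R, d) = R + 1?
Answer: -2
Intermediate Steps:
v(R, d) = 1 + R
q(x) = 2/3 (q(x) = (2*x)/(x + 2*x) = (2*x)/((3*x)) = (2*x)*(1/(3*x)) = 2/3)
v(-4, -1)*q(-15) = (1 - 4)*(2/3) = -3*2/3 = -2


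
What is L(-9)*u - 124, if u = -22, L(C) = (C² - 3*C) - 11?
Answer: -2258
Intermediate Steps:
L(C) = -11 + C² - 3*C
L(-9)*u - 124 = (-11 + (-9)² - 3*(-9))*(-22) - 124 = (-11 + 81 + 27)*(-22) - 124 = 97*(-22) - 124 = -2134 - 124 = -2258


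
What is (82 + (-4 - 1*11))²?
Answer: 4489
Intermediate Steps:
(82 + (-4 - 1*11))² = (82 + (-4 - 11))² = (82 - 15)² = 67² = 4489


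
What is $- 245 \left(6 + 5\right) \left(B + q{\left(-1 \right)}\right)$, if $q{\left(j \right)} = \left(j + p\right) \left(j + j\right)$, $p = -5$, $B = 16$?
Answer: $-75460$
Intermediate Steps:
$q{\left(j \right)} = 2 j \left(-5 + j\right)$ ($q{\left(j \right)} = \left(j - 5\right) \left(j + j\right) = \left(-5 + j\right) 2 j = 2 j \left(-5 + j\right)$)
$- 245 \left(6 + 5\right) \left(B + q{\left(-1 \right)}\right) = - 245 \left(6 + 5\right) \left(16 + 2 \left(-1\right) \left(-5 - 1\right)\right) = - 245 \cdot 11 \left(16 + 2 \left(-1\right) \left(-6\right)\right) = - 245 \cdot 11 \left(16 + 12\right) = - 245 \cdot 11 \cdot 28 = \left(-245\right) 308 = -75460$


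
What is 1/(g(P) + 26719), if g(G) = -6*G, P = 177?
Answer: 1/25657 ≈ 3.8976e-5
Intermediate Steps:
1/(g(P) + 26719) = 1/(-6*177 + 26719) = 1/(-1062 + 26719) = 1/25657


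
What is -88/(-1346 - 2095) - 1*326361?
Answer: -1123008113/3441 ≈ -3.2636e+5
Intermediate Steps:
-88/(-1346 - 2095) - 1*326361 = -88/(-3441) - 326361 = -1/3441*(-88) - 326361 = 88/3441 - 326361 = -1123008113/3441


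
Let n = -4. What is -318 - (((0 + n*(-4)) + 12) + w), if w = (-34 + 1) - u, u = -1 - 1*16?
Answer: -330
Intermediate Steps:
u = -17 (u = -1 - 16 = -17)
w = -16 (w = (-34 + 1) - 1*(-17) = -33 + 17 = -16)
-318 - (((0 + n*(-4)) + 12) + w) = -318 - (((0 - 4*(-4)) + 12) - 16) = -318 - (((0 + 16) + 12) - 16) = -318 - ((16 + 12) - 16) = -318 - (28 - 16) = -318 - 1*12 = -318 - 12 = -330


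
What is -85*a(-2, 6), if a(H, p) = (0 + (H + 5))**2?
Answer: -765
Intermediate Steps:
a(H, p) = (5 + H)**2 (a(H, p) = (0 + (5 + H))**2 = (5 + H)**2)
-85*a(-2, 6) = -85*(5 - 2)**2 = -85*3**2 = -85*9 = -765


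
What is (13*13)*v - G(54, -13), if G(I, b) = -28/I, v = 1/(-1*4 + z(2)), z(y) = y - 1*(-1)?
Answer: -4549/27 ≈ -168.48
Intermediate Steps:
z(y) = 1 + y (z(y) = y + 1 = 1 + y)
v = -1 (v = 1/(-1*4 + (1 + 2)) = 1/(-4 + 3) = 1/(-1) = -1)
(13*13)*v - G(54, -13) = (13*13)*(-1) - (-28)/54 = 169*(-1) - (-28)/54 = -169 - 1*(-14/27) = -169 + 14/27 = -4549/27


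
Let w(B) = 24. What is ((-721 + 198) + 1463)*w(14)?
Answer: 22560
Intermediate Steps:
((-721 + 198) + 1463)*w(14) = ((-721 + 198) + 1463)*24 = (-523 + 1463)*24 = 940*24 = 22560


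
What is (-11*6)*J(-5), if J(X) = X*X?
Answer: -1650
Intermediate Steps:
J(X) = X²
(-11*6)*J(-5) = -11*6*(-5)² = -66*25 = -1650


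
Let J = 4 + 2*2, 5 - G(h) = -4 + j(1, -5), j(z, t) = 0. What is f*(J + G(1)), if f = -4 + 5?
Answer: 17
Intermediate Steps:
G(h) = 9 (G(h) = 5 - (-4 + 0) = 5 - 1*(-4) = 5 + 4 = 9)
J = 8 (J = 4 + 4 = 8)
f = 1
f*(J + G(1)) = 1*(8 + 9) = 1*17 = 17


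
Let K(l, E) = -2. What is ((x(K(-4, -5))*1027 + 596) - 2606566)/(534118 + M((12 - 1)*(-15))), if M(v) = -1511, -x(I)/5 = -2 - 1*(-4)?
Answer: -2616240/532607 ≈ -4.9121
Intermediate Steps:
x(I) = -10 (x(I) = -5*(-2 - 1*(-4)) = -5*(-2 + 4) = -5*2 = -10)
((x(K(-4, -5))*1027 + 596) - 2606566)/(534118 + M((12 - 1)*(-15))) = ((-10*1027 + 596) - 2606566)/(534118 - 1511) = ((-10270 + 596) - 2606566)/532607 = (-9674 - 2606566)*(1/532607) = -2616240*1/532607 = -2616240/532607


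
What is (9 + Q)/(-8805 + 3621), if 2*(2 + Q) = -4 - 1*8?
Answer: -1/5184 ≈ -0.00019290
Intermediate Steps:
Q = -8 (Q = -2 + (-4 - 1*8)/2 = -2 + (-4 - 8)/2 = -2 + (½)*(-12) = -2 - 6 = -8)
(9 + Q)/(-8805 + 3621) = (9 - 8)/(-8805 + 3621) = 1/(-5184) = -1/5184*1 = -1/5184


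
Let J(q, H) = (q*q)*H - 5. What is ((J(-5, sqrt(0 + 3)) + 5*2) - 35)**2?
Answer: 2775 - 1500*sqrt(3) ≈ 176.92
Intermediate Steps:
J(q, H) = -5 + H*q**2 (J(q, H) = q**2*H - 5 = H*q**2 - 5 = -5 + H*q**2)
((J(-5, sqrt(0 + 3)) + 5*2) - 35)**2 = (((-5 + sqrt(0 + 3)*(-5)**2) + 5*2) - 35)**2 = (((-5 + sqrt(3)*25) + 10) - 35)**2 = (((-5 + 25*sqrt(3)) + 10) - 35)**2 = ((5 + 25*sqrt(3)) - 35)**2 = (-30 + 25*sqrt(3))**2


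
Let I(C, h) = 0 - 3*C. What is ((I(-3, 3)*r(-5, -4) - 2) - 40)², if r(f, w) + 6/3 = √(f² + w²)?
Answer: 6921 - 1080*√41 ≈ 5.6258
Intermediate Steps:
I(C, h) = -3*C
r(f, w) = -2 + √(f² + w²)
((I(-3, 3)*r(-5, -4) - 2) - 40)² = (((-3*(-3))*(-2 + √((-5)² + (-4)²)) - 2) - 40)² = ((9*(-2 + √(25 + 16)) - 2) - 40)² = ((9*(-2 + √41) - 2) - 40)² = (((-18 + 9*√41) - 2) - 40)² = ((-20 + 9*√41) - 40)² = (-60 + 9*√41)²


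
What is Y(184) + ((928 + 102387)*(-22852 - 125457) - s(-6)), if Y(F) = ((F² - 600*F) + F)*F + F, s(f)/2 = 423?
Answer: -15336595237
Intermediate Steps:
s(f) = 846 (s(f) = 2*423 = 846)
Y(F) = F + F*(F² - 599*F) (Y(F) = (F² - 599*F)*F + F = F*(F² - 599*F) + F = F + F*(F² - 599*F))
Y(184) + ((928 + 102387)*(-22852 - 125457) - s(-6)) = 184*(1 + 184² - 599*184) + ((928 + 102387)*(-22852 - 125457) - 1*846) = 184*(1 + 33856 - 110216) + (103315*(-148309) - 846) = 184*(-76359) + (-15322544335 - 846) = -14050056 - 15322545181 = -15336595237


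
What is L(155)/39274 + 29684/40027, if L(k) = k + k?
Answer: 589108893/786010199 ≈ 0.74949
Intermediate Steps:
L(k) = 2*k
L(155)/39274 + 29684/40027 = (2*155)/39274 + 29684/40027 = 310*(1/39274) + 29684*(1/40027) = 155/19637 + 29684/40027 = 589108893/786010199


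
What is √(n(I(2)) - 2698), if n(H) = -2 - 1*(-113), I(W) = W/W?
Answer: I*√2587 ≈ 50.863*I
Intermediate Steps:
I(W) = 1
n(H) = 111 (n(H) = -2 + 113 = 111)
√(n(I(2)) - 2698) = √(111 - 2698) = √(-2587) = I*√2587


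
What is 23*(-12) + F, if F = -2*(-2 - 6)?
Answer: -260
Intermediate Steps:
F = 16 (F = -2*(-8) = 16)
23*(-12) + F = 23*(-12) + 16 = -276 + 16 = -260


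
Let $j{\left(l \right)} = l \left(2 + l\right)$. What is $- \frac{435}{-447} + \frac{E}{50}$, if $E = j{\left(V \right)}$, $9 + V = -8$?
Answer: $\frac{9049}{1490} \approx 6.0732$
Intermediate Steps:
$V = -17$ ($V = -9 - 8 = -17$)
$E = 255$ ($E = - 17 \left(2 - 17\right) = \left(-17\right) \left(-15\right) = 255$)
$- \frac{435}{-447} + \frac{E}{50} = - \frac{435}{-447} + \frac{255}{50} = \left(-435\right) \left(- \frac{1}{447}\right) + 255 \cdot \frac{1}{50} = \frac{145}{149} + \frac{51}{10} = \frac{9049}{1490}$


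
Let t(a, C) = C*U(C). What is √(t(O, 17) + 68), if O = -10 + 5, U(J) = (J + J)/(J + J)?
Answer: √85 ≈ 9.2195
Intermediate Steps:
U(J) = 1 (U(J) = (2*J)/((2*J)) = (2*J)*(1/(2*J)) = 1)
O = -5
t(a, C) = C (t(a, C) = C*1 = C)
√(t(O, 17) + 68) = √(17 + 68) = √85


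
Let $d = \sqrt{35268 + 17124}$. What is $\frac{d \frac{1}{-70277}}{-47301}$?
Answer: $\frac{2 \sqrt{13098}}{3324172377} \approx 6.8857 \cdot 10^{-8}$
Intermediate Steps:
$d = 2 \sqrt{13098}$ ($d = \sqrt{52392} = 2 \sqrt{13098} \approx 228.89$)
$\frac{d \frac{1}{-70277}}{-47301} = \frac{2 \sqrt{13098} \frac{1}{-70277}}{-47301} = 2 \sqrt{13098} \left(- \frac{1}{70277}\right) \left(- \frac{1}{47301}\right) = - \frac{2 \sqrt{13098}}{70277} \left(- \frac{1}{47301}\right) = \frac{2 \sqrt{13098}}{3324172377}$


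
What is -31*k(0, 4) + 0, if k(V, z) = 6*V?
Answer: 0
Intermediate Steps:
-31*k(0, 4) + 0 = -186*0 + 0 = -31*0 + 0 = 0 + 0 = 0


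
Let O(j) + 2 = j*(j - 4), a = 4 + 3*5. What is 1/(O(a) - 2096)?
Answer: -1/1813 ≈ -0.00055157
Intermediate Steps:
a = 19 (a = 4 + 15 = 19)
O(j) = -2 + j*(-4 + j) (O(j) = -2 + j*(j - 4) = -2 + j*(-4 + j))
1/(O(a) - 2096) = 1/((-2 + 19**2 - 4*19) - 2096) = 1/((-2 + 361 - 76) - 2096) = 1/(283 - 2096) = 1/(-1813) = -1/1813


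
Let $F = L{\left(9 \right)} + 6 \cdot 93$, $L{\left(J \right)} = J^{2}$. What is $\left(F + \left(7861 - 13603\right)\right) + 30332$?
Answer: $25229$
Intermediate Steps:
$F = 639$ ($F = 9^{2} + 6 \cdot 93 = 81 + 558 = 639$)
$\left(F + \left(7861 - 13603\right)\right) + 30332 = \left(639 + \left(7861 - 13603\right)\right) + 30332 = \left(639 - 5742\right) + 30332 = -5103 + 30332 = 25229$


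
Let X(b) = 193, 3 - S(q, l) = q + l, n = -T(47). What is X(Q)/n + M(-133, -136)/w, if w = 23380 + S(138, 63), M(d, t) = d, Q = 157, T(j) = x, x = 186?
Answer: -1124716/1077963 ≈ -1.0434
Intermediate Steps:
T(j) = 186
n = -186 (n = -1*186 = -186)
S(q, l) = 3 - l - q (S(q, l) = 3 - (q + l) = 3 - (l + q) = 3 + (-l - q) = 3 - l - q)
w = 23182 (w = 23380 + (3 - 1*63 - 1*138) = 23380 + (3 - 63 - 138) = 23380 - 198 = 23182)
X(Q)/n + M(-133, -136)/w = 193/(-186) - 133/23182 = 193*(-1/186) - 133*1/23182 = -193/186 - 133/23182 = -1124716/1077963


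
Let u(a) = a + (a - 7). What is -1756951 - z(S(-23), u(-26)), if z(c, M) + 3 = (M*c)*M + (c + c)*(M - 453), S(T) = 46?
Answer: -1869970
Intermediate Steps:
u(a) = -7 + 2*a (u(a) = a + (-7 + a) = -7 + 2*a)
z(c, M) = -3 + c*M² + 2*c*(-453 + M) (z(c, M) = -3 + ((M*c)*M + (c + c)*(M - 453)) = -3 + (c*M² + (2*c)*(-453 + M)) = -3 + (c*M² + 2*c*(-453 + M)) = -3 + c*M² + 2*c*(-453 + M))
-1756951 - z(S(-23), u(-26)) = -1756951 - (-3 - 906*46 + 46*(-7 + 2*(-26))² + 2*(-7 + 2*(-26))*46) = -1756951 - (-3 - 41676 + 46*(-7 - 52)² + 2*(-7 - 52)*46) = -1756951 - (-3 - 41676 + 46*(-59)² + 2*(-59)*46) = -1756951 - (-3 - 41676 + 46*3481 - 5428) = -1756951 - (-3 - 41676 + 160126 - 5428) = -1756951 - 1*113019 = -1756951 - 113019 = -1869970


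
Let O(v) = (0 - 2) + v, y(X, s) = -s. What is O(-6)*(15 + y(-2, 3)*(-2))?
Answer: -168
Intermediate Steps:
O(v) = -2 + v
O(-6)*(15 + y(-2, 3)*(-2)) = (-2 - 6)*(15 - 1*3*(-2)) = -8*(15 - 3*(-2)) = -8*(15 + 6) = -8*21 = -168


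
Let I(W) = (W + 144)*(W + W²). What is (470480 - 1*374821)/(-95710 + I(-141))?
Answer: -95659/36490 ≈ -2.6215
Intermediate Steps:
I(W) = (144 + W)*(W + W²)
(470480 - 1*374821)/(-95710 + I(-141)) = (470480 - 1*374821)/(-95710 - 141*(144 + (-141)² + 145*(-141))) = (470480 - 374821)/(-95710 - 141*(144 + 19881 - 20445)) = 95659/(-95710 - 141*(-420)) = 95659/(-95710 + 59220) = 95659/(-36490) = 95659*(-1/36490) = -95659/36490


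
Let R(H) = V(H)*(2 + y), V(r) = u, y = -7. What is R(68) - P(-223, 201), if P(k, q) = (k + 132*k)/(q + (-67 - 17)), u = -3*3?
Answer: 34924/117 ≈ 298.50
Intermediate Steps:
u = -9
V(r) = -9
P(k, q) = 133*k/(-84 + q) (P(k, q) = (133*k)/(q - 84) = (133*k)/(-84 + q) = 133*k/(-84 + q))
R(H) = 45 (R(H) = -9*(2 - 7) = -9*(-5) = 45)
R(68) - P(-223, 201) = 45 - 133*(-223)/(-84 + 201) = 45 - 133*(-223)/117 = 45 - 1*(-29659/117) = 45 + 29659/117 = 34924/117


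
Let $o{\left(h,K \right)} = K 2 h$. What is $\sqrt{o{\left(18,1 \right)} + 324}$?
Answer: $6 \sqrt{10} \approx 18.974$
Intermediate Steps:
$o{\left(h,K \right)} = 2 K h$
$\sqrt{o{\left(18,1 \right)} + 324} = \sqrt{2 \cdot 1 \cdot 18 + 324} = \sqrt{36 + 324} = \sqrt{360} = 6 \sqrt{10}$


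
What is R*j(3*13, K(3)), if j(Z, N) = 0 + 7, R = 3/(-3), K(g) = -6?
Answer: -7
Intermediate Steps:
R = -1 (R = 3*(-⅓) = -1)
j(Z, N) = 7
R*j(3*13, K(3)) = -1*7 = -7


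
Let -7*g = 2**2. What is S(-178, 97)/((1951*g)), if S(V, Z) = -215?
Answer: 1505/7804 ≈ 0.19285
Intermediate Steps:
g = -4/7 (g = -1/7*2**2 = -1/7*4 = -4/7 ≈ -0.57143)
S(-178, 97)/((1951*g)) = -215/(1951*(-4/7)) = -215/(-7804/7) = -215*(-7/7804) = 1505/7804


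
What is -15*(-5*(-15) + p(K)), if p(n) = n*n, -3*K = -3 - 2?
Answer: -3500/3 ≈ -1166.7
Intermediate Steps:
K = 5/3 (K = -(-3 - 2)/3 = -⅓*(-5) = 5/3 ≈ 1.6667)
p(n) = n²
-15*(-5*(-15) + p(K)) = -15*(-5*(-15) + (5/3)²) = -15*(75 + 25/9) = -15*700/9 = -3500/3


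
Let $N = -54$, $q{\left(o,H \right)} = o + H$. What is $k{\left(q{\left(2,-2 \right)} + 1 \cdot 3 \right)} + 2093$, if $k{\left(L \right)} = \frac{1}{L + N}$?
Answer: $\frac{106742}{51} \approx 2093.0$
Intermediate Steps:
$q{\left(o,H \right)} = H + o$
$k{\left(L \right)} = \frac{1}{-54 + L}$ ($k{\left(L \right)} = \frac{1}{L - 54} = \frac{1}{-54 + L}$)
$k{\left(q{\left(2,-2 \right)} + 1 \cdot 3 \right)} + 2093 = \frac{1}{-54 + \left(\left(-2 + 2\right) + 1 \cdot 3\right)} + 2093 = \frac{1}{-54 + \left(0 + 3\right)} + 2093 = \frac{1}{-54 + 3} + 2093 = \frac{1}{-51} + 2093 = - \frac{1}{51} + 2093 = \frac{106742}{51}$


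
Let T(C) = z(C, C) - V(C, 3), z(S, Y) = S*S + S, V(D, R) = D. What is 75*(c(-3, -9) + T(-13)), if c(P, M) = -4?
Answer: 12375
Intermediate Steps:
z(S, Y) = S + S² (z(S, Y) = S² + S = S + S²)
T(C) = -C + C*(1 + C) (T(C) = C*(1 + C) - C = -C + C*(1 + C))
75*(c(-3, -9) + T(-13)) = 75*(-4 + (-13)²) = 75*(-4 + 169) = 75*165 = 12375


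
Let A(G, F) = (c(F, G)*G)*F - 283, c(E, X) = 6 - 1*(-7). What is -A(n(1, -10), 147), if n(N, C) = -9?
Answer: 17482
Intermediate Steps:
c(E, X) = 13 (c(E, X) = 6 + 7 = 13)
A(G, F) = -283 + 13*F*G (A(G, F) = (13*G)*F - 283 = 13*F*G - 283 = -283 + 13*F*G)
-A(n(1, -10), 147) = -(-283 + 13*147*(-9)) = -(-283 - 17199) = -1*(-17482) = 17482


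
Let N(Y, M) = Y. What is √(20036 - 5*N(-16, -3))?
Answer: 2*√5029 ≈ 141.83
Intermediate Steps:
√(20036 - 5*N(-16, -3)) = √(20036 - 5*(-16)) = √(20036 + 80) = √20116 = 2*√5029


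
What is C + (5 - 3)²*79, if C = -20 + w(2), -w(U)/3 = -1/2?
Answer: 595/2 ≈ 297.50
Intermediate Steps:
w(U) = 3/2 (w(U) = -(-3)/2 = -3*(-½) = 3/2)
C = -37/2 (C = -20 + 3/2 = -37/2 ≈ -18.500)
C + (5 - 3)²*79 = -37/2 + (5 - 3)²*79 = -37/2 + 2²*79 = -37/2 + 4*79 = -37/2 + 316 = 595/2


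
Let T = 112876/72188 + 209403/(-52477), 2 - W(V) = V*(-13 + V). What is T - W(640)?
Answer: 380029002344004/947052419 ≈ 4.0128e+5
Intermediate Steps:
W(V) = 2 - V*(-13 + V)
T = -2298247478/947052419 (T = 112876*(1/72188) + 209403*(-1/52477) = 28219/18047 - 209403/52477 = -2298247478/947052419 ≈ -2.4267)
T - W(640) = -2298247478/947052419 - (2 - 1*640² + 13*640) = -2298247478/947052419 - (2 - 1*409600 + 8320) = -2298247478/947052419 - (2 - 409600 + 8320) = -2298247478/947052419 - 1*(-401278) = -2298247478/947052419 + 401278 = 380029002344004/947052419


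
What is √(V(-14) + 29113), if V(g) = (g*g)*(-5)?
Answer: √28133 ≈ 167.73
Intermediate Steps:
V(g) = -5*g² (V(g) = g²*(-5) = -5*g²)
√(V(-14) + 29113) = √(-5*(-14)² + 29113) = √(-5*196 + 29113) = √(-980 + 29113) = √28133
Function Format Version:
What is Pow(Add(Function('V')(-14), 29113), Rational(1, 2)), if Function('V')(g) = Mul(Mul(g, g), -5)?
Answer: Pow(28133, Rational(1, 2)) ≈ 167.73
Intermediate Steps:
Function('V')(g) = Mul(-5, Pow(g, 2)) (Function('V')(g) = Mul(Pow(g, 2), -5) = Mul(-5, Pow(g, 2)))
Pow(Add(Function('V')(-14), 29113), Rational(1, 2)) = Pow(Add(Mul(-5, Pow(-14, 2)), 29113), Rational(1, 2)) = Pow(Add(Mul(-5, 196), 29113), Rational(1, 2)) = Pow(Add(-980, 29113), Rational(1, 2)) = Pow(28133, Rational(1, 2))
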